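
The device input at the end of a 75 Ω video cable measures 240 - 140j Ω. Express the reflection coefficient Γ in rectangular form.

Γ = (Z_L − Z_0)/(Z_L + Z_0) = (165 − j140)/(315 − j140)

Γ ≈ 0.602 − j0.177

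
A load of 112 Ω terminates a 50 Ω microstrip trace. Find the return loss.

Γ = (112 − 50)/(112 + 50) = 0.383
RL = −20·log₁₀|Γ| = −20·log₁₀(0.383)

RL ≈ 8.34 dB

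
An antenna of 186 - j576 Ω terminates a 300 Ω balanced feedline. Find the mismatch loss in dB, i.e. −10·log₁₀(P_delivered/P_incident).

mismatch loss ≈ 4.06 dB

Γ = (-114 − j576)/(486 − j576), |Γ| = 0.779
|Γ|² = 0.607, so P_del/P_inc = 1 − |Γ|² = 0.393
ML = −10·log₁₀(1 − |Γ|²)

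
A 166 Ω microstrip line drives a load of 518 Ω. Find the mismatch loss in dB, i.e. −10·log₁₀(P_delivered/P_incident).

Γ = (518 − 166)/(518 + 166) = 0.515
|Γ|² = 0.265, so P_del/P_inc = 1 − |Γ|² = 0.735
ML = −10·log₁₀(1 − |Γ|²)

mismatch loss ≈ 1.34 dB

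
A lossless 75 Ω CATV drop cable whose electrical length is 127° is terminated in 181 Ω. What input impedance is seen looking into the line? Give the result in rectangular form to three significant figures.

Z_in ≈ 44.4 + j42.7 Ω

tan(βl) = tan(127°) = -1.33
Z_in = Z_0·(Z_L + jZ_0·tanβl)/(Z_0 + jZ_L·tanβl)
     = 75·(181 − j99.5)/(75 − j240)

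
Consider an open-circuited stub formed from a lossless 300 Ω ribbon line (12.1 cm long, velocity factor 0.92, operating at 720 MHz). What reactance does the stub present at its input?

X_in ≈ 131 Ω (inductive)

λ = v/f = 0.92·c / 720 MHz = 0.383 m
βl = 2π·l/λ = 2π × 0.316 = 114°
tan(βl) = -2.29
For an open-circuited stub, Z_in = −jZ_0·cot(βl) = −jZ_0/tan(βl)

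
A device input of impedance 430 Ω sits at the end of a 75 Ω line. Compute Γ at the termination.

Γ = (Z_L − Z_0)/(Z_L + Z_0) = (430 − 75)/(430 + 75) = 355/505

Γ = 0.703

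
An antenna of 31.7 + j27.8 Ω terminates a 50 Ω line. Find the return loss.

RL ≈ 8.28 dB

Γ = (-18.3 + j27.8)/(81.7 + j27.8), |Γ| = 0.386
RL = −20·log₁₀|Γ| = −20·log₁₀(0.386)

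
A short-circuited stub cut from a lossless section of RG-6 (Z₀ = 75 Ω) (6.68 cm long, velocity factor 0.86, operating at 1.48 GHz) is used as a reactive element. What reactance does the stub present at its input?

λ = v/f = 0.86·c / 1.48 GHz = 0.174 m
βl = 2π·l/λ = 2π × 0.383 = 138°
tan(βl) = -0.902
For a short-circuited stub, Z_in = jZ_0·tan(βl)

X_in ≈ -67.6 Ω (capacitive)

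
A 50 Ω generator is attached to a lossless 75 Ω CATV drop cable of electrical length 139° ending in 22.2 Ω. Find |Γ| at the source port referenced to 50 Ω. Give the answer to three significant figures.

tan(βl) = -0.869
Z_in = Z_0·(Z_L + jZ_0·tanβl)/(Z_0 + jZ_L·tanβl) = 36.6 − j55.8 Ω
Γ_s = (Z_in − Z_s)/(Z_in + Z_s) = (-13.4 − j55.8)/(86.6 − j55.8), |Γ_s| = 0.557

|Γ| ≈ 0.557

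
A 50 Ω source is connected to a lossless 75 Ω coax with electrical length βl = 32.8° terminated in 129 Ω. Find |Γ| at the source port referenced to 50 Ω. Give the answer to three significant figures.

tan(βl) = 0.644
Z_in = Z_0·(Z_L + jZ_0·tanβl)/(Z_0 + jZ_L·tanβl) = 81.9 − j42.5 Ω
Γ_s = (Z_in − Z_s)/(Z_in + Z_s) = (31.9 − j42.5)/(132 − j42.5), |Γ_s| = 0.383

|Γ| ≈ 0.383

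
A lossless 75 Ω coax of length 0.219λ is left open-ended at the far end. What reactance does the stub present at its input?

X_in ≈ -14.8 Ω (capacitive)

βl = 2π × 0.219 = 78.8°
tan(βl) = 5.07
For an open-ended stub, Z_in = −jZ_0·cot(βl) = −jZ_0/tan(βl)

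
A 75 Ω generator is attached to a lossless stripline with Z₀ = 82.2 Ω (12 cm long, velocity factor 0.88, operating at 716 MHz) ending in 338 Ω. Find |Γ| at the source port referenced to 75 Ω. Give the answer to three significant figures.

|Γ| ≈ 0.593

λ = v/f = 0.88·c / 716 MHz = 0.369 m
βl = 2π·l/λ = 2π × 0.325 = 117°
tan(βl) = -1.95
Z_in = Z_0·(Z_L + jZ_0·tanβl)/(Z_0 + jZ_L·tanβl) = 24.9 + j39.1 Ω
Γ_s = (Z_in − Z_s)/(Z_in + Z_s) = (-50.1 + j39.1)/(99.9 + j39.1), |Γ_s| = 0.593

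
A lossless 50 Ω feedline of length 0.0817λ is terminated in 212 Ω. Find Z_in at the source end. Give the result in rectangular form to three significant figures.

Z_in ≈ 41.6 − j71.3 Ω

βl = 2π × 0.0817 = 29.4°
tan(βl) = tan(29.4°) = 0.564
Z_in = Z_0·(Z_L + jZ_0·tanβl)/(Z_0 + jZ_L·tanβl)
     = 50·(212 + j28.2)/(50 + j120)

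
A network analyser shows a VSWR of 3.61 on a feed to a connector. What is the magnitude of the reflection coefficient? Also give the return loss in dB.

|Γ| ≈ 0.566; return loss ≈ 4.94 dB

|Γ| = (S − 1)/(S + 1) = (3.61 − 1)/(3.61 + 1) = 2.61/4.61
RL = −20·log₁₀|Γ| = −20·log₁₀(0.566)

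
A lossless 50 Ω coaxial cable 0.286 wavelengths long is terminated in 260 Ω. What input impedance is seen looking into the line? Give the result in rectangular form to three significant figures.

Z_in ≈ 10.1 + j11.1 Ω

βl = 2π × 0.286 = 103°
tan(βl) = tan(103°) = -4.35
Z_in = Z_0·(Z_L + jZ_0·tanβl)/(Z_0 + jZ_L·tanβl)
     = 50·(260 − j217)/(50 − j1130)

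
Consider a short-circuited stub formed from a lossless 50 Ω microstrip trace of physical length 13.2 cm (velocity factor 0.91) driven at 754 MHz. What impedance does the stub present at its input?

λ = v/f = 0.91·c / 754 MHz = 0.362 m
βl = 2π·l/λ = 2π × 0.365 = 131°
tan(βl) = -1.14
For a short-circuited stub, Z_in = jZ_0·tan(βl)

Z_in ≈ −j57 Ω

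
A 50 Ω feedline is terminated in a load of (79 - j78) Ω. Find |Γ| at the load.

Γ = (Z_L − Z_0)/(Z_L + Z_0) = (29 − j78)/(129 − j78)
|Γ| = 83.2/151

|Γ| ≈ 0.552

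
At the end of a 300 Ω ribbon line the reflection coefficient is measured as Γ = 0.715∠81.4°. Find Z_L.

Z_L ≈ 113 + j327 Ω

Z_L = Z_0·(1 + Γ)/(1 − Γ) = 300·(1.11 + j0.707)/(0.893 − j0.707)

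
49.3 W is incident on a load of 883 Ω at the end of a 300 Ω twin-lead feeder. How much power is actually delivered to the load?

P_delivered ≈ 37.3 W

Γ = (883 − 300)/(883 + 300) = 0.493
|Γ|² = 0.243
P_refl = |Γ|²·P_inc = 12 W, P_del = (1 − |Γ|²)·P_inc = 37.3 W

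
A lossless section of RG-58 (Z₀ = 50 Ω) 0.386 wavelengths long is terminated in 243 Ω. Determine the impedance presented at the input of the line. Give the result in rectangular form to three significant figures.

βl = 2π × 0.386 = 139°
tan(βl) = tan(139°) = -0.871
Z_in = Z_0·(Z_L + jZ_0·tanβl)/(Z_0 + jZ_L·tanβl)
     = 50·(243 − j43.5)/(50 − j212)

Z_in ≈ 22.6 + j52.1 Ω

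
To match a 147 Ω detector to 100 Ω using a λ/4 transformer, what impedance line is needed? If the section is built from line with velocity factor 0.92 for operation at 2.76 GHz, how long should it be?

Z_qwt ≈ 121 Ω; length ≈ 2.5 cm

Z_qwt = √(Z_0·R_L) = √(100 × 147) = √14700
λ = 0.92·c/f = 0.1 m, so l = λ/4 = 0.025 m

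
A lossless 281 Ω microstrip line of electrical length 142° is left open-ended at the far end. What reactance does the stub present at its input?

tan(βl) = -0.781
For an open-ended stub, Z_in = −jZ_0·cot(βl) = −jZ_0/tan(βl)

X_in ≈ 360 Ω (inductive)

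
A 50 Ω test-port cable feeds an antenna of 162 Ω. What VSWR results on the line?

VSWR ≈ 3.24

Γ = (162 − 50)/(162 + 50) = 0.528
VSWR = (1 + 0.528)/(1 − 0.528)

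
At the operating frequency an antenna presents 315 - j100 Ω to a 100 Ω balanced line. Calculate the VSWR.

VSWR ≈ 3.5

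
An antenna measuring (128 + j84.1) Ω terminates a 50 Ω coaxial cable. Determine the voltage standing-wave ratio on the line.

VSWR ≈ 3.79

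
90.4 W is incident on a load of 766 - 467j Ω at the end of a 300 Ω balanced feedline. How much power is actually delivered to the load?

P_delivered ≈ 61.4 W

|Γ| = |(466 − j467)/(1066 − j467)| = 0.567
|Γ|² = 0.321
P_refl = |Γ|²·P_inc = 29 W, P_del = (1 − |Γ|²)·P_inc = 61.4 W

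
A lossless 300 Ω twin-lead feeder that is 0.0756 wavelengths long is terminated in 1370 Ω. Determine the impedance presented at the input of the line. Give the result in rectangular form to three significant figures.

βl = 2π × 0.0756 = 27.2°
tan(βl) = tan(27.2°) = 0.514
Z_in = Z_0·(Z_L + jZ_0·tanβl)/(Z_0 + jZ_L·tanβl)
     = 300·(1370 + j154)/(300 + j705)

Z_in ≈ 266 − j470 Ω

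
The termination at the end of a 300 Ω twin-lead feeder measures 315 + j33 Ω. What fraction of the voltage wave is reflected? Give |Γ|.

|Γ| ≈ 0.0589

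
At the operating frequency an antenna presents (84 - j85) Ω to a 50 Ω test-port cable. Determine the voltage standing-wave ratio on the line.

VSWR ≈ 3.73

Γ = (Z_L − Z_0)/(Z_L + Z_0) = (34 − j85)/(134 − j85)
|Γ| = 91.5/159 = 0.577
VSWR = (1 + |Γ|)/(1 − |Γ|) = 1.58/0.423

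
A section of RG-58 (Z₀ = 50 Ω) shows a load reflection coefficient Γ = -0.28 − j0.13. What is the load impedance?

Z_L = Z_0·(1 + Γ)/(1 − Γ) = 50·(0.72 − j0.13)/(1.28 + j0.13)

Z_L ≈ 27.3 − j7.85 Ω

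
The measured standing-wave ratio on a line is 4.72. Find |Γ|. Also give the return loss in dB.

|Γ| = (S − 1)/(S + 1) = (4.72 − 1)/(4.72 + 1) = 3.72/5.72
RL = −20·log₁₀|Γ| = −20·log₁₀(0.65)

|Γ| ≈ 0.65; return loss ≈ 3.74 dB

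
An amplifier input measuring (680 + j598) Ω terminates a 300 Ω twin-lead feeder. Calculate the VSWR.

Γ = (Z_L − Z_0)/(Z_L + Z_0) = (380 + j598)/(980 + j598)
|Γ| = 709/1150 = 0.617
VSWR = (1 + |Γ|)/(1 − |Γ|) = 1.62/0.383

VSWR ≈ 4.22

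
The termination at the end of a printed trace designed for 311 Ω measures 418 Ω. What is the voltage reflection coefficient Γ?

Γ = (Z_L − Z_0)/(Z_L + Z_0) = (418 − 311)/(418 + 311) = 107/729

Γ = 0.147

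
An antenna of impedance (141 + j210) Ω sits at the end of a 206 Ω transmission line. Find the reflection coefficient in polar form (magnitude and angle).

Γ ≈ 0.542 ∠ 76°

Γ = (Z_L − Z_0)/(Z_L + Z_0) = (-65 + j210)/(347 + j210)
|Γ| = 220/406 = 0.542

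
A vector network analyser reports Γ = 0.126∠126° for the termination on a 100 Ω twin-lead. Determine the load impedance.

Z_L = Z_0·(1 + Γ)/(1 − Γ) = 100·(0.926 + j0.102)/(1.07 − j0.102)

Z_L ≈ 84.5 + j17.5 Ω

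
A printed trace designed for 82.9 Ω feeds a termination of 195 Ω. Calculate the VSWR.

VSWR ≈ 2.35

Γ = (195 − 82.9)/(195 + 82.9) = 0.403
VSWR = (1 + 0.403)/(1 − 0.403)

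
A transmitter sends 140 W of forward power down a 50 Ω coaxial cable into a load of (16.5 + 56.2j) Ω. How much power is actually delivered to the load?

|Γ| = |(-33.5 + j56.2)/(66.5 + j56.2)| = 0.751
|Γ|² = 0.565
P_refl = |Γ|²·P_inc = 79.1 W, P_del = (1 − |Γ|²)·P_inc = 60.9 W

P_delivered ≈ 60.9 W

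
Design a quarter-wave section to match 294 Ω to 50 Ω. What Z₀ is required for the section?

Z_qwt ≈ 121 Ω

Z_qwt = √(Z_0·R_L) = √(50 × 294) = √14700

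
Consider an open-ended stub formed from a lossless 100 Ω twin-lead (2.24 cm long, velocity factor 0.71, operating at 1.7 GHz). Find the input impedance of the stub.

Z_in ≈ −j48 Ω

λ = v/f = 0.71·c / 1.7 GHz = 0.125 m
βl = 2π·l/λ = 2π × 0.179 = 64.4°
tan(βl) = 2.08
For an open-ended stub, Z_in = −jZ_0·cot(βl) = −jZ_0/tan(βl)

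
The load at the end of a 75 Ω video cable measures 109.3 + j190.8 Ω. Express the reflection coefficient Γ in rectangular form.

Γ ≈ 0.607 + j0.407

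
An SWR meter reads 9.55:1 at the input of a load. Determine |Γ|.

|Γ| ≈ 0.81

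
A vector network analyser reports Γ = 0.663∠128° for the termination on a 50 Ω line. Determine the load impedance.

Z_L = Z_0·(1 + Γ)/(1 − Γ) = 50·(0.592 + j0.522)/(1.41 − j0.522)

Z_L ≈ 12.4 + j23.2 Ω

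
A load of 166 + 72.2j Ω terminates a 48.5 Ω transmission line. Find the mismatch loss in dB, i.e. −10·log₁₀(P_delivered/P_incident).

Γ = (117.5 + j72.2)/(214.5 + j72.2), |Γ| = 0.609
|Γ|² = 0.371, so P_del/P_inc = 1 − |Γ|² = 0.629
ML = −10·log₁₀(1 − |Γ|²)

mismatch loss ≈ 2.02 dB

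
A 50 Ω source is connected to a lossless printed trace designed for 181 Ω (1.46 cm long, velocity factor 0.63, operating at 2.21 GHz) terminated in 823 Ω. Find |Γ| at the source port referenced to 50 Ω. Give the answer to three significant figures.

|Γ| ≈ 0.675

λ = v/f = 0.63·c / 2.21 GHz = 0.0855 m
βl = 2π·l/λ = 2π × 0.171 = 61.5°
tan(βl) = 1.84
Z_in = Z_0·(Z_L + jZ_0·tanβl)/(Z_0 + jZ_L·tanβl) = 50.9 − j92.4 Ω
Γ_s = (Z_in − Z_s)/(Z_in + Z_s) = (0.854 − j92.4)/(101 − j92.4), |Γ_s| = 0.675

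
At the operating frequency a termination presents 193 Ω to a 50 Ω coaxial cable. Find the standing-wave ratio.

For a purely resistive load, VSWR = R_L/Z_0 or Z_0/R_L (whichever > 1) = 193/50

VSWR ≈ 3.86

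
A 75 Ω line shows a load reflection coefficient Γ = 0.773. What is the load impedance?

Z_L = Z_0·(1 + Γ)/(1 − Γ) = 75·(1.77)/(0.227)

Z_L ≈ 586 Ω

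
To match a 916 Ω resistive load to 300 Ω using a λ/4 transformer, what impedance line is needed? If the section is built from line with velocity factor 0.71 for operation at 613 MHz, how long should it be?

Z_qwt = √(Z_0·R_L) = √(300 × 916) = √274800
λ = 0.71·c/f = 0.347 m, so l = λ/4 = 0.0869 m

Z_qwt ≈ 524 Ω; length ≈ 8.69 cm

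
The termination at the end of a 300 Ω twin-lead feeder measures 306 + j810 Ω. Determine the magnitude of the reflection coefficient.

Γ = (Z_L − Z_0)/(Z_L + Z_0) = (6 + j810)/(606 + j810)
|Γ| = 810/1010

|Γ| ≈ 0.801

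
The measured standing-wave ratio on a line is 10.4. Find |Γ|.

|Γ| ≈ 0.825

|Γ| = (S − 1)/(S + 1) = (10.4 − 1)/(10.4 + 1) = 9.4/11.4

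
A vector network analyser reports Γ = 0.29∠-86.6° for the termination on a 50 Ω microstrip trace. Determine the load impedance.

Z_L ≈ 43.6 − j27.6 Ω

Z_L = Z_0·(1 + Γ)/(1 − Γ) = 50·(1.02 − j0.289)/(0.983 + j0.289)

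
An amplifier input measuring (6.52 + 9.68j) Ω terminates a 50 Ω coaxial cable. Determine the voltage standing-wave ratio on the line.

Γ = (Z_L − Z_0)/(Z_L + Z_0) = (-43.48 + j9.68)/(56.52 + j9.68)
|Γ| = 44.5/57.3 = 0.777
VSWR = (1 + |Γ|)/(1 − |Γ|) = 1.78/0.223

VSWR ≈ 7.96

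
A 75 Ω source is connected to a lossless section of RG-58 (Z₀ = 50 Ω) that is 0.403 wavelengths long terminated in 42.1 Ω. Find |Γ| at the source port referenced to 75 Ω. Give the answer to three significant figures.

|Γ| ≈ 0.242

βl = 2π × 0.403 = 145°
tan(βl) = -0.698
Z_in = Z_0·(Z_L + jZ_0·tanβl)/(Z_0 + jZ_L·tanβl) = 46.5 − j7.55 Ω
Γ_s = (Z_in − Z_s)/(Z_in + Z_s) = (-28.5 − j7.55)/(122 − j7.55), |Γ_s| = 0.242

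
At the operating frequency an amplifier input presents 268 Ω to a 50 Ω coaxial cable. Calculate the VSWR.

VSWR ≈ 5.36

Γ = (268 − 50)/(268 + 50) = 0.686
VSWR = (1 + 0.686)/(1 − 0.686)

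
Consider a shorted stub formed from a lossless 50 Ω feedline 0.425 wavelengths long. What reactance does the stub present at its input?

βl = 2π × 0.425 = 153°
tan(βl) = -0.51
For a shorted stub, Z_in = jZ_0·tan(βl)

X_in ≈ -25.5 Ω (capacitive)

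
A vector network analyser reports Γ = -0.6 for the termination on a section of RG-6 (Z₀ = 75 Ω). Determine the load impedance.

Z_L ≈ 18.8 Ω

Z_L = Z_0·(1 + Γ)/(1 − Γ) = 75·(0.4)/(1.6)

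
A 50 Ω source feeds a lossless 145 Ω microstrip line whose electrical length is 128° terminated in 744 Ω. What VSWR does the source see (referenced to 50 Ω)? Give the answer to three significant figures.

tan(βl) = -1.28
Z_in = Z_0·(Z_L + jZ_0·tanβl)/(Z_0 + jZ_L·tanβl) = 44.5 + j107 Ω
Γ_s = (Z_in − Z_s)/(Z_in + Z_s) = (-5.52 + j107)/(94.5 + j107), |Γ_s| = 0.749
VSWR = (1 + |Γ_s|)/(1 − |Γ_s|)

VSWR ≈ 6.97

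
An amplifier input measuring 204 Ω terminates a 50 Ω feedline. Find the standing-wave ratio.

VSWR ≈ 4.08

For a purely resistive load, VSWR = R_L/Z_0 or Z_0/R_L (whichever > 1) = 204/50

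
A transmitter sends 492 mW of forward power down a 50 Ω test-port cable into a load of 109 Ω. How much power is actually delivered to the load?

Γ = (109 − 50)/(109 + 50) = 0.371
|Γ|² = 0.138
P_refl = |Γ|²·P_inc = 67.7 mW, P_del = (1 − |Γ|²)·P_inc = 424 mW

P_delivered ≈ 424 mW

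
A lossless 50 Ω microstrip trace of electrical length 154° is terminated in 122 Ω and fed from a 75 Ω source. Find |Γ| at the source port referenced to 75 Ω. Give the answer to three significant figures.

tan(βl) = -0.488
Z_in = Z_0·(Z_L + jZ_0·tanβl)/(Z_0 + jZ_L·tanβl) = 62.5 + j50 Ω
Γ_s = (Z_in − Z_s)/(Z_in + Z_s) = (-12.5 + j50)/(138 + j50), |Γ_s| = 0.352

|Γ| ≈ 0.352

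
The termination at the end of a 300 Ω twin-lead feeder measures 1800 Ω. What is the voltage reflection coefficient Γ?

Γ = 0.714

Γ = (Z_L − Z_0)/(Z_L + Z_0) = (1800 − 300)/(1800 + 300) = 1500/2100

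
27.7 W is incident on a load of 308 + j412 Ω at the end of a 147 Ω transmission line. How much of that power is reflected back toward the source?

|Γ| = |(161 + j412)/(455 + j412)| = 0.721
|Γ|² = 0.519
P_refl = |Γ|²·P_inc = 14.4 W, P_del = (1 − |Γ|²)·P_inc = 13.3 W

P_reflected ≈ 14.4 W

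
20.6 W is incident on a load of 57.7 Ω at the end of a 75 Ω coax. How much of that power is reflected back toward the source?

Γ = (57.7 − 75)/(57.7 + 75) = -0.13
|Γ|² = 0.017
P_refl = |Γ|²·P_inc = 0.35 W, P_del = (1 − |Γ|²)·P_inc = 20.2 W

P_reflected ≈ 0.35 W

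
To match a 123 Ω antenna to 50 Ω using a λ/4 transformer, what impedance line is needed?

Z_qwt ≈ 78.4 Ω

Z_qwt = √(Z_0·R_L) = √(50 × 123) = √6150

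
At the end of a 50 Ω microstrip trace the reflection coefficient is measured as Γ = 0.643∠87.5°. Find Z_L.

Z_L ≈ 21.6 + j47.3 Ω

Z_L = Z_0·(1 + Γ)/(1 − Γ) = 50·(1.03 + j0.642)/(0.972 − j0.642)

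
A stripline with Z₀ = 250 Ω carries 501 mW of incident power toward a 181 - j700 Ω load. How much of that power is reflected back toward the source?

P_reflected ≈ 367 mW

|Γ| = |(-69 − j700)/(431 − j700)| = 0.856
|Γ|² = 0.732
P_refl = |Γ|²·P_inc = 367 mW, P_del = (1 − |Γ|²)·P_inc = 134 mW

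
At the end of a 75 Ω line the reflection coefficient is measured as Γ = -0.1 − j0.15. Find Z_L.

Z_L ≈ 58.9 − j18.3 Ω

Z_L = Z_0·(1 + Γ)/(1 − Γ) = 75·(0.9 − j0.15)/(1.1 + j0.15)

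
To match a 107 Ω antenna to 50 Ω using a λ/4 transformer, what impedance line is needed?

Z_qwt ≈ 73.1 Ω

Z_qwt = √(Z_0·R_L) = √(50 × 107) = √5350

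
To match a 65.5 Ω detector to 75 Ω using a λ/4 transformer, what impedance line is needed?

Z_qwt ≈ 70.1 Ω

Z_qwt = √(Z_0·R_L) = √(75 × 65.5) = √4912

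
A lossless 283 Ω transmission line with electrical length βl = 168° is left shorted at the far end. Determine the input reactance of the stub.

X_in ≈ -60.2 Ω (capacitive)

tan(βl) = -0.213
For a shorted stub, Z_in = jZ_0·tan(βl)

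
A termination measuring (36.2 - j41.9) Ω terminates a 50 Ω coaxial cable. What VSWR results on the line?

Γ = (Z_L − Z_0)/(Z_L + Z_0) = (-13.8 − j41.9)/(86.2 − j41.9)
|Γ| = 44.1/95.8 = 0.46
VSWR = (1 + |Γ|)/(1 − |Γ|) = 1.46/0.54

VSWR ≈ 2.71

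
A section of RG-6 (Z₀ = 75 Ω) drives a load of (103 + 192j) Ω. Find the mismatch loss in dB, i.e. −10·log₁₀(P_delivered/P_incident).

mismatch loss ≈ 3.46 dB

Γ = (28 + j192)/(178 + j192), |Γ| = 0.741
|Γ|² = 0.549, so P_del/P_inc = 1 − |Γ|² = 0.451
ML = −10·log₁₀(1 − |Γ|²)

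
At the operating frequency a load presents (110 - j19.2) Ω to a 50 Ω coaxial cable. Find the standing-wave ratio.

VSWR ≈ 2.28

Γ = (Z_L − Z_0)/(Z_L + Z_0) = (60 − j19.2)/(160 − j19.2)
|Γ| = 63/161 = 0.391
VSWR = (1 + |Γ|)/(1 − |Γ|) = 1.39/0.609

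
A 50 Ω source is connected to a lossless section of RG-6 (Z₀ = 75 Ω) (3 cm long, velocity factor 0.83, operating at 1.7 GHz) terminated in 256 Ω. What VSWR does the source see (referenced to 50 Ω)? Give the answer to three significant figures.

λ = v/f = 0.83·c / 1.7 GHz = 0.146 m
βl = 2π·l/λ = 2π × 0.205 = 73.7°
tan(βl) = 3.43
Z_in = Z_0·(Z_L + jZ_0·tanβl)/(Z_0 + jZ_L·tanβl) = 23.7 − j19.9 Ω
Γ_s = (Z_in − Z_s)/(Z_in + Z_s) = (-26.3 − j19.9)/(73.7 − j19.9), |Γ_s| = 0.432
VSWR = (1 + |Γ_s|)/(1 − |Γ_s|)

VSWR ≈ 2.52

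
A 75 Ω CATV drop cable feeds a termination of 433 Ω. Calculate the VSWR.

VSWR ≈ 5.77

Γ = (433 − 75)/(433 + 75) = 0.705
VSWR = (1 + 0.705)/(1 − 0.705)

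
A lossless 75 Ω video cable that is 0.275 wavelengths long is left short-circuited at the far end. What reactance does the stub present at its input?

X_in ≈ -474 Ω (capacitive)

βl = 2π × 0.275 = 99°
tan(βl) = -6.31
For a short-circuited stub, Z_in = jZ_0·tan(βl)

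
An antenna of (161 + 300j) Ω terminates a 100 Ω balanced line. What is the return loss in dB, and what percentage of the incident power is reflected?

Γ = (61 + j300)/(261 + j300), |Γ| = 0.77
RL = −20·log₁₀(0.77) = 2.27 dB
P_refl/P_inc = |Γ|² = 0.593

RL ≈ 2.27 dB; 59.3% of incident power reflected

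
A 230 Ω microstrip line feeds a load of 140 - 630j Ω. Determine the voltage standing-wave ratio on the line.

Γ = (Z_L − Z_0)/(Z_L + Z_0) = (-90 − j630)/(370 − j630)
|Γ| = 636/731 = 0.871
VSWR = (1 + |Γ|)/(1 − |Γ|) = 1.87/0.129

VSWR ≈ 14.5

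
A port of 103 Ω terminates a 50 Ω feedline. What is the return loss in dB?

RL ≈ 9.21 dB

Γ = (103 − 50)/(103 + 50) = 0.346
RL = −20·log₁₀|Γ| = −20·log₁₀(0.346)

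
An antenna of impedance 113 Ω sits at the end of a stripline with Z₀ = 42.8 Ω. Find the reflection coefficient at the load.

Γ = 0.451

Γ = (Z_L − Z_0)/(Z_L + Z_0) = (113 − 42.8)/(113 + 42.8) = 70.2/155.8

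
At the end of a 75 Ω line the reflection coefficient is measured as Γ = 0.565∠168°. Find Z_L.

Z_L = Z_0·(1 + Γ)/(1 − Γ) = 75·(0.447 + j0.117)/(1.55 − j0.117)

Z_L ≈ 21.1 + j7.27 Ω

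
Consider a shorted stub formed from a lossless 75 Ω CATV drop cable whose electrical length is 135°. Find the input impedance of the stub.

tan(βl) = -1
For a shorted stub, Z_in = jZ_0·tan(βl)

Z_in ≈ −j75 Ω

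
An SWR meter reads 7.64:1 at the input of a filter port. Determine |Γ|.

|Γ| = (S − 1)/(S + 1) = (7.64 − 1)/(7.64 + 1) = 6.64/8.64

|Γ| ≈ 0.769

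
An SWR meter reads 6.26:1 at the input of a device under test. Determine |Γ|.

|Γ| ≈ 0.725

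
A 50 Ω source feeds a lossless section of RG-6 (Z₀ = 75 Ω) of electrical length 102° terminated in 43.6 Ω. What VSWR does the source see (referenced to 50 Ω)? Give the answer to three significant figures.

tan(βl) = -4.7
Z_in = Z_0·(Z_L + jZ_0·tanβl)/(Z_0 + jZ_L·tanβl) = 119 − j27.5 Ω
Γ_s = (Z_in − Z_s)/(Z_in + Z_s) = (68.9 − j27.5)/(169 − j27.5), |Γ_s| = 0.434
VSWR = (1 + |Γ_s|)/(1 − |Γ_s|)

VSWR ≈ 2.53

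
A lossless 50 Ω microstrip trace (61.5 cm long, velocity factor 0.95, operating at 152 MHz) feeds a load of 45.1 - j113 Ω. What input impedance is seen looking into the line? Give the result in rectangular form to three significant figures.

Z_in ≈ 15.3 + j55.9 Ω

λ = v/f = 0.95·c / 152 MHz = 1.88 m
βl = 2π·l/λ = 2π × 0.328 = 118°
tan(βl) = tan(118°) = -1.87
Z_in = Z_0·(Z_L + jZ_0·tanβl)/(Z_0 + jZ_L·tanβl)
     = 50·(45.1 − j207)/(-162 − j84.5)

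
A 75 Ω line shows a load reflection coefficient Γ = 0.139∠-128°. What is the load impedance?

Z_L ≈ 61.8 − j13.8 Ω

Z_L = Z_0·(1 + Γ)/(1 − Γ) = 75·(0.914 − j0.11)/(1.09 + j0.11)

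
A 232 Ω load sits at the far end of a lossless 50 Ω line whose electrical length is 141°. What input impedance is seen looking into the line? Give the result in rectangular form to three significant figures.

Z_in ≈ 25.4 + j55 Ω

tan(βl) = tan(141°) = -0.81
Z_in = Z_0·(Z_L + jZ_0·tanβl)/(Z_0 + jZ_L·tanβl)
     = 50·(232 − j40.5)/(50 − j188)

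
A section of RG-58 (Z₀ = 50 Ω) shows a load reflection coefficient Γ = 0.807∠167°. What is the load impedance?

Z_L = Z_0·(1 + Γ)/(1 − Γ) = 50·(0.214 + j0.182)/(1.79 − j0.182)

Z_L ≈ 5.41 + j5.63 Ω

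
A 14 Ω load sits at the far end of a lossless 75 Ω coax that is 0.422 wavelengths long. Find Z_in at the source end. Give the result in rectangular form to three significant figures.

βl = 2π × 0.422 = 152°
tan(βl) = tan(152°) = -0.534
Z_in = Z_0·(Z_L + jZ_0·tanβl)/(Z_0 + jZ_L·tanβl)
     = 75·(14 − j40)/(75 − j7.47)

Z_in ≈ 17.8 − j38.2 Ω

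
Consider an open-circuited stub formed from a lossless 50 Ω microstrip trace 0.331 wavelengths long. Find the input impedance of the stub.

Z_in ≈ +j27.9 Ω

βl = 2π × 0.331 = 119°
tan(βl) = -1.79
For an open-circuited stub, Z_in = −jZ_0·cot(βl) = −jZ_0/tan(βl)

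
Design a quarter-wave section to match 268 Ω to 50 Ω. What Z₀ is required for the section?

Z_qwt = √(Z_0·R_L) = √(50 × 268) = √13400

Z_qwt ≈ 116 Ω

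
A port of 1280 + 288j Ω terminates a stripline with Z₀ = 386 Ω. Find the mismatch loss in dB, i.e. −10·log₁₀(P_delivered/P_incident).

mismatch loss ≈ 1.6 dB

Γ = (894 + j288)/(1666 + j288), |Γ| = 0.556
|Γ|² = 0.309, so P_del/P_inc = 1 − |Γ|² = 0.691
ML = −10·log₁₀(1 − |Γ|²)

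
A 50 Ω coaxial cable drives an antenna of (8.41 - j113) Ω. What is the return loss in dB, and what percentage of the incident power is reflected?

Γ = (-41.59 − j113)/(58.41 − j113), |Γ| = 0.947
RL = −20·log₁₀(0.947) = 0.477 dB
P_refl/P_inc = |Γ|² = 0.896

RL ≈ 0.477 dB; 89.6% of incident power reflected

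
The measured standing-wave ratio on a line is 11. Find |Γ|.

|Γ| ≈ 0.833

|Γ| = (S − 1)/(S + 1) = (11 − 1)/(11 + 1) = 10/12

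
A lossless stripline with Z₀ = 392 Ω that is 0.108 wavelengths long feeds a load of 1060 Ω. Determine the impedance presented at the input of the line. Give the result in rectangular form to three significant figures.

Z_in ≈ 304 − j347 Ω

βl = 2π × 0.108 = 38.9°
tan(βl) = tan(38.9°) = 0.806
Z_in = Z_0·(Z_L + jZ_0·tanβl)/(Z_0 + jZ_L·tanβl)
     = 392·(1060 + j316)/(392 + j855)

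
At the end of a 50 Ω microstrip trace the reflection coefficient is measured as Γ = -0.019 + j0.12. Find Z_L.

Z_L ≈ 46.8 + j11.4 Ω

Z_L = Z_0·(1 + Γ)/(1 − Γ) = 50·(0.981 + j0.12)/(1.02 − j0.12)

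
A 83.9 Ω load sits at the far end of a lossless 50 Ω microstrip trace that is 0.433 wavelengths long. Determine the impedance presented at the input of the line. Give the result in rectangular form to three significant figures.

βl = 2π × 0.433 = 156°
tan(βl) = tan(156°) = -0.448
Z_in = Z_0·(Z_L + jZ_0·tanβl)/(Z_0 + jZ_L·tanβl)
     = 50·(83.9 − j22.4)/(50 − j37.6)

Z_in ≈ 64.4 + j26 Ω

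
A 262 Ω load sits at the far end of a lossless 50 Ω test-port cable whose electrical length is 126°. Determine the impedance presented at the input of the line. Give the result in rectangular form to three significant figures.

Z_in ≈ 14.3 + j34.3 Ω

tan(βl) = tan(126°) = -1.38
Z_in = Z_0·(Z_L + jZ_0·tanβl)/(Z_0 + jZ_L·tanβl)
     = 50·(262 − j68.8)/(50 − j361)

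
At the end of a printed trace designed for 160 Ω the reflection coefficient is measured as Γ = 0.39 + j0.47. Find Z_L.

Z_L ≈ 169 + j254 Ω

Z_L = Z_0·(1 + Γ)/(1 − Γ) = 160·(1.39 + j0.47)/(0.61 − j0.47)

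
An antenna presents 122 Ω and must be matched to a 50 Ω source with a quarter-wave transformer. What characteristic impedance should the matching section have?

Z_qwt = √(Z_0·R_L) = √(50 × 122) = √6100

Z_qwt ≈ 78.1 Ω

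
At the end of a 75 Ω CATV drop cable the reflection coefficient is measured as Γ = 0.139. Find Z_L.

Z_L = Z_0·(1 + Γ)/(1 − Γ) = 75·(1.14)/(0.861)

Z_L ≈ 99.2 Ω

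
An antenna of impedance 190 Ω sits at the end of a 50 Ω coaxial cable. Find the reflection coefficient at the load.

Γ = 0.583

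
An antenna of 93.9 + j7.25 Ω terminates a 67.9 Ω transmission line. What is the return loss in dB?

Γ = (26 + j7.25)/(161.8 + j7.25), |Γ| = 0.167
RL = −20·log₁₀|Γ| = −20·log₁₀(0.167)

RL ≈ 15.6 dB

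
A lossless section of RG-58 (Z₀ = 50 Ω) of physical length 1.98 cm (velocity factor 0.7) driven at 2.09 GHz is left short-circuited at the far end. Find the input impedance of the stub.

Z_in ≈ +j145 Ω

λ = v/f = 0.7·c / 2.09 GHz = 0.1 m
βl = 2π·l/λ = 2π × 0.197 = 70.9°
tan(βl) = 2.89
For a short-circuited stub, Z_in = jZ_0·tan(βl)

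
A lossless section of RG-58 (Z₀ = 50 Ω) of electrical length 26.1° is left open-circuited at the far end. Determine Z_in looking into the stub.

tan(βl) = 0.49
For an open-circuited stub, Z_in = −jZ_0·cot(βl) = −jZ_0/tan(βl)

Z_in ≈ −j102 Ω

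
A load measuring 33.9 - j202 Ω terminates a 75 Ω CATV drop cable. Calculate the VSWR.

VSWR ≈ 18.7

Γ = (Z_L − Z_0)/(Z_L + Z_0) = (-41.1 − j202)/(108.9 − j202)
|Γ| = 206/229 = 0.898
VSWR = (1 + |Γ|)/(1 − |Γ|) = 1.9/0.102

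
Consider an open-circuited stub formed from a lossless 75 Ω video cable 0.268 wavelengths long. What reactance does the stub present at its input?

X_in ≈ 8.52 Ω (inductive)

βl = 2π × 0.268 = 96.5°
tan(βl) = -8.8
For an open-circuited stub, Z_in = −jZ_0·cot(βl) = −jZ_0/tan(βl)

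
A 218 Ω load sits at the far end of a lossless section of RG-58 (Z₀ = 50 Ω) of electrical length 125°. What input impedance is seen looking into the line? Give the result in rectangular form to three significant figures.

tan(βl) = tan(125°) = -1.43
Z_in = Z_0·(Z_L + jZ_0·tanβl)/(Z_0 + jZ_L·tanβl)
     = 50·(218 − j71.4)/(50 − j311)

Z_in ≈ 16.7 + j32.3 Ω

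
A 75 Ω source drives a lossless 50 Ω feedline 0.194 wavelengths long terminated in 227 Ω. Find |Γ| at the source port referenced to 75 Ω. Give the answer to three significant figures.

|Γ| ≈ 0.729

βl = 2π × 0.194 = 69.8°
tan(βl) = 2.72
Z_in = Z_0·(Z_L + jZ_0·tanβl)/(Z_0 + jZ_L·tanβl) = 12.4 − j17.4 Ω
Γ_s = (Z_in − Z_s)/(Z_in + Z_s) = (-62.6 − j17.4)/(87.4 − j17.4), |Γ_s| = 0.729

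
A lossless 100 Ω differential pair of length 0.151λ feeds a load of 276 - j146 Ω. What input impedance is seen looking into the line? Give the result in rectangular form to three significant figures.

Z_in ≈ 33.8 − j45 Ω

βl = 2π × 0.151 = 54.4°
tan(βl) = tan(54.4°) = 1.39
Z_in = Z_0·(Z_L + jZ_0·tanβl)/(Z_0 + jZ_L·tanβl)
     = 100·(276 − j6.53)/(304 + j385)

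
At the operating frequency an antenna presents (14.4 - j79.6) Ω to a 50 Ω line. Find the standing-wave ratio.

VSWR ≈ 12.5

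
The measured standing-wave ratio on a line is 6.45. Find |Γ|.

|Γ| = (S − 1)/(S + 1) = (6.45 − 1)/(6.45 + 1) = 5.45/7.45

|Γ| ≈ 0.732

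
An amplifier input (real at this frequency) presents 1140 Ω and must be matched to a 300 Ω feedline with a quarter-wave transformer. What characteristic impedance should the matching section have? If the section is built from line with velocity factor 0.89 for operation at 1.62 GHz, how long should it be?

Z_qwt = √(Z_0·R_L) = √(300 × 1140) = √342000
λ = 0.89·c/f = 0.165 m, so l = λ/4 = 0.0412 m

Z_qwt ≈ 585 Ω; length ≈ 4.12 cm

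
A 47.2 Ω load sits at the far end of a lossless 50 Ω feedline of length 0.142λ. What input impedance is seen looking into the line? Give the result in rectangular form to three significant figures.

Z_in ≈ 50.5 + j2.85 Ω

βl = 2π × 0.142 = 51.1°
tan(βl) = tan(51.1°) = 1.24
Z_in = Z_0·(Z_L + jZ_0·tanβl)/(Z_0 + jZ_L·tanβl)
     = 50·(47.2 + j62)/(50 + j58.5)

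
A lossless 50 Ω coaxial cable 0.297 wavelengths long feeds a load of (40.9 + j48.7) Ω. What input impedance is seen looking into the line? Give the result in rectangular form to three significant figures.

βl = 2π × 0.297 = 107°
tan(βl) = tan(107°) = -3.29
Z_in = Z_0·(Z_L + jZ_0·tanβl)/(Z_0 + jZ_L·tanβl)
     = 50·(40.9 − j116)/(210 − j134)

Z_in ≈ 19.4 − j15.1 Ω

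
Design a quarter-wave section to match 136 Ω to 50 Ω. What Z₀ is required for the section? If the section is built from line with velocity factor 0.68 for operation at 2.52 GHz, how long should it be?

Z_qwt ≈ 82.5 Ω; length ≈ 2.02 cm

Z_qwt = √(Z_0·R_L) = √(50 × 136) = √6800
λ = 0.68·c/f = 0.081 m, so l = λ/4 = 0.0202 m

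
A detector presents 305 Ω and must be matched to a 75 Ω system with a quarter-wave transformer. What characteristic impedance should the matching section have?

Z_qwt = √(Z_0·R_L) = √(75 × 305) = √22880

Z_qwt ≈ 151 Ω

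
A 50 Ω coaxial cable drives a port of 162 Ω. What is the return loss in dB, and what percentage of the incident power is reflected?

RL ≈ 5.54 dB; 27.9% of incident power reflected

Γ = (162 − 50)/(162 + 50) = 0.528
RL = −20·log₁₀(0.528) = 5.54 dB
P_refl/P_inc = |Γ|² = 0.279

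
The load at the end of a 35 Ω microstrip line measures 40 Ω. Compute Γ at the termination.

Γ = (Z_L − Z_0)/(Z_L + Z_0) = (40 − 35)/(40 + 35) = 5/75

Γ = 0.0667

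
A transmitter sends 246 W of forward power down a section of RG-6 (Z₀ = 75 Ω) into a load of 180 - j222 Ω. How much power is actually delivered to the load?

|Γ| = |(105 − j222)/(255 − j222)| = 0.726
|Γ|² = 0.528
P_refl = |Γ|²·P_inc = 130 W, P_del = (1 − |Γ|²)·P_inc = 116 W

P_delivered ≈ 116 W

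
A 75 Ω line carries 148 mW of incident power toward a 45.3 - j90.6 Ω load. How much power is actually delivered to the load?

P_delivered ≈ 88.7 mW

|Γ| = |(-29.7 − j90.6)/(120.3 − j90.6)| = 0.633
|Γ|² = 0.401
P_refl = |Γ|²·P_inc = 59.3 mW, P_del = (1 − |Γ|²)·P_inc = 88.7 mW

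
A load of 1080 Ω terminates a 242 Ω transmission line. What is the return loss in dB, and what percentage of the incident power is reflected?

Γ = (1080 − 242)/(1080 + 242) = 0.634
RL = −20·log₁₀(0.634) = 3.96 dB
P_refl/P_inc = |Γ|² = 0.402

RL ≈ 3.96 dB; 40.2% of incident power reflected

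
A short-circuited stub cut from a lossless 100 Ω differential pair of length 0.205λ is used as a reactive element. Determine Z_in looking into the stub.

Z_in ≈ +j344 Ω

βl = 2π × 0.205 = 73.8°
tan(βl) = 3.44
For a short-circuited stub, Z_in = jZ_0·tan(βl)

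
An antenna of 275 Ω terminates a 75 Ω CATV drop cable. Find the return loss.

RL ≈ 4.86 dB

Γ = (275 − 75)/(275 + 75) = 0.571
RL = −20·log₁₀|Γ| = −20·log₁₀(0.571)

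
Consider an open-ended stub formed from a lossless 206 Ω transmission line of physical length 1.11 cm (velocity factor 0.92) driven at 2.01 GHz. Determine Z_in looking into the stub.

Z_in ≈ −j370 Ω

λ = v/f = 0.92·c / 2.01 GHz = 0.137 m
βl = 2π·l/λ = 2π × 0.0808 = 29.1°
tan(βl) = 0.557
For an open-ended stub, Z_in = −jZ_0·cot(βl) = −jZ_0/tan(βl)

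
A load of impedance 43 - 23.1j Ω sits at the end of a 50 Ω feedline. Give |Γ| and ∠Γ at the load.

Γ ≈ 0.252 ∠ -92.9°

Γ = (Z_L − Z_0)/(Z_L + Z_0) = (-7 − j23.1)/(93 − j23.1)
|Γ| = 24.1/95.8 = 0.252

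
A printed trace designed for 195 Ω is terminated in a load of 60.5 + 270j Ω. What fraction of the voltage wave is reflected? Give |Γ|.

|Γ| ≈ 0.811

Γ = (Z_L − Z_0)/(Z_L + Z_0) = (-134.5 + j270)/(255.5 + j270)
|Γ| = 302/372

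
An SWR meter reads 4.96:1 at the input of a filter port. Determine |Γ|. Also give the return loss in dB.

|Γ| = (S − 1)/(S + 1) = (4.96 − 1)/(4.96 + 1) = 3.96/5.96
RL = −20·log₁₀|Γ| = −20·log₁₀(0.664)

|Γ| ≈ 0.664; return loss ≈ 3.55 dB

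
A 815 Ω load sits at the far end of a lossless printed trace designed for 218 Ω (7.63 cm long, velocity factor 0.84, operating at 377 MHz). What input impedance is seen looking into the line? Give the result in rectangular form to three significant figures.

λ = v/f = 0.84·c / 377 MHz = 0.668 m
βl = 2π·l/λ = 2π × 0.114 = 41.1°
tan(βl) = tan(41.1°) = 0.872
Z_in = Z_0·(Z_L + jZ_0·tanβl)/(Z_0 + jZ_L·tanβl)
     = 218·(815 + j190)/(218 + j711)

Z_in ≈ 123 − j212 Ω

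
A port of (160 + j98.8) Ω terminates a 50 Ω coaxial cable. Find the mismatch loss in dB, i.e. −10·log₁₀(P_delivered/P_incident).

Γ = (110 + j98.8)/(210 + j98.8), |Γ| = 0.637
|Γ|² = 0.406, so P_del/P_inc = 1 − |Γ|² = 0.594
ML = −10·log₁₀(1 − |Γ|²)

mismatch loss ≈ 2.26 dB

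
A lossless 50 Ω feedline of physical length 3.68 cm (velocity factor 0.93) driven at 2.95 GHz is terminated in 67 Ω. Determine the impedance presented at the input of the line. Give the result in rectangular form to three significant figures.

λ = v/f = 0.93·c / 2.95 GHz = 0.0946 m
βl = 2π·l/λ = 2π × 0.389 = 140°
tan(βl) = tan(140°) = -0.837
Z_in = Z_0·(Z_L + jZ_0·tanβl)/(Z_0 + jZ_L·tanβl)
     = 50·(67 − j41.8)/(50 − j56.1)

Z_in ≈ 50.5 + j14.7 Ω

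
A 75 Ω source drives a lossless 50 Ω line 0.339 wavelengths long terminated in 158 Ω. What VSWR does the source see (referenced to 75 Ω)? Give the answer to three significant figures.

VSWR ≈ 4.04

βl = 2π × 0.339 = 122°
tan(βl) = -1.6
Z_in = Z_0·(Z_L + jZ_0·tanβl)/(Z_0 + jZ_L·tanβl) = 21.2 + j27.1 Ω
Γ_s = (Z_in − Z_s)/(Z_in + Z_s) = (-53.8 + j27.1)/(96.2 + j27.1), |Γ_s| = 0.603
VSWR = (1 + |Γ_s|)/(1 − |Γ_s|)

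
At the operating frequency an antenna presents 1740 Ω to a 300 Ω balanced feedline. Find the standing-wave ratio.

VSWR ≈ 5.8

Γ = (1740 − 300)/(1740 + 300) = 0.706
VSWR = (1 + 0.706)/(1 − 0.706)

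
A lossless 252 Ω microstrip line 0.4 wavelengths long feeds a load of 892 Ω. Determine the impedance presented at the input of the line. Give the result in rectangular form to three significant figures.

βl = 2π × 0.4 = 144°
tan(βl) = tan(144°) = -0.727
Z_in = Z_0·(Z_L + jZ_0·tanβl)/(Z_0 + jZ_L·tanβl)
     = 252·(892 − j183)/(252 − j648)

Z_in ≈ 179 + j277 Ω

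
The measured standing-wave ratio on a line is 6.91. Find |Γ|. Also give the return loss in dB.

|Γ| ≈ 0.747; return loss ≈ 2.53 dB

|Γ| = (S − 1)/(S + 1) = (6.91 − 1)/(6.91 + 1) = 5.91/7.91
RL = −20·log₁₀|Γ| = −20·log₁₀(0.747)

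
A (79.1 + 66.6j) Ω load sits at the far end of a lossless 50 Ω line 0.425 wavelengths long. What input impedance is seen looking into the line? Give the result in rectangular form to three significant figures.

βl = 2π × 0.425 = 153°
tan(βl) = tan(153°) = -0.51
Z_in = Z_0·(Z_L + jZ_0·tanβl)/(Z_0 + jZ_L·tanβl)
     = 50·(79.1 + j41.1)/(83.9 − j40.3)

Z_in ≈ 28.7 + j38.3 Ω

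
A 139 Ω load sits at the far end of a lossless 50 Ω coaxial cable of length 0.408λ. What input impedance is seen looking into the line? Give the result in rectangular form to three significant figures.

Z_in ≈ 46.2 + j51.2 Ω

βl = 2π × 0.408 = 147°
tan(βl) = tan(147°) = -0.652
Z_in = Z_0·(Z_L + jZ_0·tanβl)/(Z_0 + jZ_L·tanβl)
     = 50·(139 − j32.6)/(50 − j90.7)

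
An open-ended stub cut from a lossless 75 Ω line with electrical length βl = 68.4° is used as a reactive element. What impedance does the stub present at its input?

Z_in ≈ −j29.7 Ω

tan(βl) = 2.53
For an open-ended stub, Z_in = −jZ_0·cot(βl) = −jZ_0/tan(βl)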